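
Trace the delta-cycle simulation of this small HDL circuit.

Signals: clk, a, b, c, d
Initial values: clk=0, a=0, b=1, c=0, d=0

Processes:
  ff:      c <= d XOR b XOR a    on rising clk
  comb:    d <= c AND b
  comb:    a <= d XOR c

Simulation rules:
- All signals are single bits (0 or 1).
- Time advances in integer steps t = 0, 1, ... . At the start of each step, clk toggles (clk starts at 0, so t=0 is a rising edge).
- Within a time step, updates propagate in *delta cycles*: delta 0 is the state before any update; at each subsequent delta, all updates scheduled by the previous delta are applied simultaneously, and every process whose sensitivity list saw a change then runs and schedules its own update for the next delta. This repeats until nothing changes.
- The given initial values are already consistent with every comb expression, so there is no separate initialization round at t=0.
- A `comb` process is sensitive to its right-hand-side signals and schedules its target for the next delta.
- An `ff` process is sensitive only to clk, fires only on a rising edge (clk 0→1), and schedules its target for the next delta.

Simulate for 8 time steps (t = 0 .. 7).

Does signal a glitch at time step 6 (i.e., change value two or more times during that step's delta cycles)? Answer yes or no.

yes

t=0 Δ0: b=1 c=0 a=0 d=0 clk=0
  Δ1: clk:0→1
  Δ2: c:0→1
  Δ3: a:0→1, d:0→1
  Δ4: a:1→0
  (4Δ to stable)
t=1 Δ0: b=1 c=1 a=0 d=1 clk=1
  Δ1: clk:1→0
  (1Δ to stable)
t=2 Δ0: b=1 c=1 a=0 d=1 clk=0
  Δ1: clk:0→1
  Δ2: c:1→0
  Δ3: a:0→1, d:1→0
  Δ4: a:1→0
  (4Δ to stable)
t=3 Δ0: b=1 c=0 a=0 d=0 clk=1
  Δ1: clk:1→0
  (1Δ to stable)
t=4 Δ0: b=1 c=0 a=0 d=0 clk=0
  Δ1: clk:0→1
  Δ2: c:0→1
  Δ3: a:0→1, d:0→1
  Δ4: a:1→0
  (4Δ to stable)
t=5 Δ0: b=1 c=1 a=0 d=1 clk=1
  Δ1: clk:1→0
  (1Δ to stable)
t=6 Δ0: b=1 c=1 a=0 d=1 clk=0
  Δ1: clk:0→1
  Δ2: c:1→0
  Δ3: a:0→1, d:1→0
  Δ4: a:1→0
  (4Δ to stable)
t=7 Δ0: b=1 c=0 a=0 d=0 clk=1
  Δ1: clk:1→0
  (1Δ to stable)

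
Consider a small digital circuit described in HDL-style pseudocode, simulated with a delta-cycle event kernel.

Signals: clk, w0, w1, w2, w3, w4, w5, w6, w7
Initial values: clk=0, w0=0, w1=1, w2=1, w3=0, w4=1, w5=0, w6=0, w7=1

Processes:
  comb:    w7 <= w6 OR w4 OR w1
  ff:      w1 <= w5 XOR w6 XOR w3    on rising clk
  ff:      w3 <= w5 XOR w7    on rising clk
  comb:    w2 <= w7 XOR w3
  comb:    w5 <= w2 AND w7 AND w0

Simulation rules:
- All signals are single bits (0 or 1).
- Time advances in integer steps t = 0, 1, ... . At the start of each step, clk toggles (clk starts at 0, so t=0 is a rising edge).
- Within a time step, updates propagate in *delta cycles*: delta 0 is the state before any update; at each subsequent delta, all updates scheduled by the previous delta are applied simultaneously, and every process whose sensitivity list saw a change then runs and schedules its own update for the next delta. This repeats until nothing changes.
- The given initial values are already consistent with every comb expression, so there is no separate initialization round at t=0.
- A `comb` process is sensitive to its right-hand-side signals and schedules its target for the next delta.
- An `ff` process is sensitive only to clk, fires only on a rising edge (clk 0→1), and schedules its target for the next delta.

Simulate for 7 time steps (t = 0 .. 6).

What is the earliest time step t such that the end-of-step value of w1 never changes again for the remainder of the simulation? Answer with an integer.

[bits: w2,w3,w4,w1,w7,w0,w5,clk,w6]
t=0: Δ0=101110000 Δ1=101110010 Δ2=111010010 Δ3=011010010 | 3Δ
t=1: Δ0=011010010 Δ1=011010000 | 1Δ
t=2: Δ0=011010000 Δ1=011010010 Δ2=011110010 | 2Δ
t=3: Δ0=011110010 Δ1=011110000 | 1Δ
t=4: Δ0=011110000 Δ1=011110010 | 1Δ
t=5: Δ0=011110010 Δ1=011110000 | 1Δ
t=6: Δ0=011110000 Δ1=011110010 | 1Δ

2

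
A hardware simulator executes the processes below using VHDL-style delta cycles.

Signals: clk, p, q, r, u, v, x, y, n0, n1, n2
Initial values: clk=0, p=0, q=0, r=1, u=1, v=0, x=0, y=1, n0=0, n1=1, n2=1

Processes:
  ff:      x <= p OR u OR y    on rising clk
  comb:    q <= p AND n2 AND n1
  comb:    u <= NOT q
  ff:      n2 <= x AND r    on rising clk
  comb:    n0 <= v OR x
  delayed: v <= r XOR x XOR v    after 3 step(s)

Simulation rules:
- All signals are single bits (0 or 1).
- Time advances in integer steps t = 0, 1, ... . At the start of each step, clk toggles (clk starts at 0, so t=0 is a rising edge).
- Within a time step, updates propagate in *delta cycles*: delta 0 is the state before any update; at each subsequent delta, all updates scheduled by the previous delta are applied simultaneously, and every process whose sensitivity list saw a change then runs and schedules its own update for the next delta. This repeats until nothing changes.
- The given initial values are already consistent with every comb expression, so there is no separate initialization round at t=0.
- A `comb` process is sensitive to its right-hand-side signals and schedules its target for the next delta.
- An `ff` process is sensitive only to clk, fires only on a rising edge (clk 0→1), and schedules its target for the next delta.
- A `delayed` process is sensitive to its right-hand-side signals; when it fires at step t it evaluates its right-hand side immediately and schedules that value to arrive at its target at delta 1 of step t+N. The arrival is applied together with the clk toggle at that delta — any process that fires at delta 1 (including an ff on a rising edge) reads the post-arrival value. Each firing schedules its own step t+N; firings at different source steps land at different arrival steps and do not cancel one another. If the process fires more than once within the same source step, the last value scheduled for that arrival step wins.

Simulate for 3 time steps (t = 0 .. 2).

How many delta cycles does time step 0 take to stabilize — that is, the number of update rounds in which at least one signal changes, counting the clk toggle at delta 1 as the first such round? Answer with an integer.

3

t=0 Δ0: y=1 n0=0 clk=0 x=0 q=0 u=1 p=0 r=1 v=0 n2=1 n1=1
  Δ1: clk:0→1
  Δ2: x:0→1, n2:1→0
  Δ3: n0:0→1
  (3Δ to stable)
t=1 Δ0: y=1 n0=1 clk=1 x=1 q=0 u=1 p=0 r=1 v=0 n2=0 n1=1
  Δ1: clk:1→0
  (1Δ to stable)
t=2 Δ0: y=1 n0=1 clk=0 x=1 q=0 u=1 p=0 r=1 v=0 n2=0 n1=1
  Δ1: clk:0→1
  Δ2: n2:0→1
  (2Δ to stable)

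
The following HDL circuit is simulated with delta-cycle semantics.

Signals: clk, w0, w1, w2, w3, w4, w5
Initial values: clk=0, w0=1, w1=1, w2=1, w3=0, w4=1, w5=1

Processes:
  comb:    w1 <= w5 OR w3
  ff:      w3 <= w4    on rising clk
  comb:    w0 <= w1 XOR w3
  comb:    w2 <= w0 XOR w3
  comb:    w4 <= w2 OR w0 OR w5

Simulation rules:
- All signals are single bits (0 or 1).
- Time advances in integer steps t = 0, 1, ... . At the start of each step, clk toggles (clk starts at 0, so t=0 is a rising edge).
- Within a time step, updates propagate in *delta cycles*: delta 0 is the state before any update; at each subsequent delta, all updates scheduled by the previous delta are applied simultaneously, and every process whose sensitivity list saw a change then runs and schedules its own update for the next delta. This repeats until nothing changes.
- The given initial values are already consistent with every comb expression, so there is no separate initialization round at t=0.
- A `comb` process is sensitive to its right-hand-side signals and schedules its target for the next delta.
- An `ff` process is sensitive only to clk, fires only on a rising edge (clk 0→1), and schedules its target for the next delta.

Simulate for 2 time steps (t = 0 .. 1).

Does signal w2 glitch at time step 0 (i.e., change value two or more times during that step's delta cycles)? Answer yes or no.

yes

[bits: w5,w4,w2,w1,clk,w3,w0]
t=0: Δ0=1111001 Δ1=1111101 Δ2=1111111 Δ3=1101110 Δ4=1111110 | 4Δ
t=1: Δ0=1111110 Δ1=1111010 | 1Δ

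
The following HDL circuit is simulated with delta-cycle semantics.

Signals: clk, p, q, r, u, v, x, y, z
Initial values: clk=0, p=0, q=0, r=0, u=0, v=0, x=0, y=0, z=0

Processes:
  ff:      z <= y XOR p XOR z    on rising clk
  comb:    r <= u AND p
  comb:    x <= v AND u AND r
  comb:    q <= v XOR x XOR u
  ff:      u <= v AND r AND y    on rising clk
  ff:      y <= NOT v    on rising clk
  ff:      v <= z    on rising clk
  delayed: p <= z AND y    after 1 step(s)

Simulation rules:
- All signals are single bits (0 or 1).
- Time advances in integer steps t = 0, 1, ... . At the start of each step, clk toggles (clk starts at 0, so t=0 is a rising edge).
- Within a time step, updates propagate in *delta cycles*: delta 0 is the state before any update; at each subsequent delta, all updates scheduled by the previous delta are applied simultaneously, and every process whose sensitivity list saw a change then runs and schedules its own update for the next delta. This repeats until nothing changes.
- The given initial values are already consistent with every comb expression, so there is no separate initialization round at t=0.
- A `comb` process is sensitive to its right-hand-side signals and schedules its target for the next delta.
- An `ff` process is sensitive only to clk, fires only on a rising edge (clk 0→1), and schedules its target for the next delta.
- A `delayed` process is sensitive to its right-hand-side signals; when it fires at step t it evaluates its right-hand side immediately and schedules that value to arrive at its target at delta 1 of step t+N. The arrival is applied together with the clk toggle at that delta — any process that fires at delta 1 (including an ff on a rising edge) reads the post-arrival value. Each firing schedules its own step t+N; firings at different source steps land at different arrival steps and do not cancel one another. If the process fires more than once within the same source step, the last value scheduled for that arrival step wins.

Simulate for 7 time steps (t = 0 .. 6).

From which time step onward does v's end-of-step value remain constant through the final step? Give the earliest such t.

[bits: z,q,y,v,x,clk,u,p,r]
t=0: Δ0=000000000 Δ1=000001000 Δ2=001001000 | 2Δ
t=1: Δ0=001001000 Δ1=001000000 | 1Δ
t=2: Δ0=001000000 Δ1=001001000 Δ2=101001000 | 2Δ
t=3: Δ0=101001000 Δ1=101000010 | 1Δ
t=4: Δ0=101000010 Δ1=101001010 Δ2=101101010 Δ3=111101010 | 3Δ
t=5: Δ0=111101010 Δ1=111100010 | 1Δ
t=6: Δ0=111100010 Δ1=111101010 Δ2=110101010 | 2Δ

4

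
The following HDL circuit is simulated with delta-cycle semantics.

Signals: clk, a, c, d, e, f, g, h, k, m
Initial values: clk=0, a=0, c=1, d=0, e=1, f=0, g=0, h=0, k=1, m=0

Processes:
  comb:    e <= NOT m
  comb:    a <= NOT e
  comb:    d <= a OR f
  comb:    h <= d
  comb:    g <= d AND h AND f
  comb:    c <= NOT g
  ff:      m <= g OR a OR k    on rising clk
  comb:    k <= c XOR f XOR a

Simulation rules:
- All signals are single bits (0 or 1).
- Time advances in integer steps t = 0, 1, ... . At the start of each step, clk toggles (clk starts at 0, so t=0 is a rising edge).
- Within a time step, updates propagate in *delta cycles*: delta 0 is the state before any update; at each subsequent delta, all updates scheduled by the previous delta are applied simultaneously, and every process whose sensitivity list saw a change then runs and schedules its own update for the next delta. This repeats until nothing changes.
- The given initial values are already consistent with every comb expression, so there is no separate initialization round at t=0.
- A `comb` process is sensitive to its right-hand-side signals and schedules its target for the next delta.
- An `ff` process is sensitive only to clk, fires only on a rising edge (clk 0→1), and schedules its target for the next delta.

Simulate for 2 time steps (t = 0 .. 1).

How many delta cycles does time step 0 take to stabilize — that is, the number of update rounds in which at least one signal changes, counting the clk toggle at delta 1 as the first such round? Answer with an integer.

6

[bits: k,clk,c,a,g,f,e,m,d,h]
t=0: Δ0=1010001000 Δ1=1110001000 Δ2=1110001100 Δ3=1110000100 Δ4=1111000100 Δ5=0111000110 Δ6=0111000111 | 6Δ
t=1: Δ0=0111000111 Δ1=0011000111 | 1Δ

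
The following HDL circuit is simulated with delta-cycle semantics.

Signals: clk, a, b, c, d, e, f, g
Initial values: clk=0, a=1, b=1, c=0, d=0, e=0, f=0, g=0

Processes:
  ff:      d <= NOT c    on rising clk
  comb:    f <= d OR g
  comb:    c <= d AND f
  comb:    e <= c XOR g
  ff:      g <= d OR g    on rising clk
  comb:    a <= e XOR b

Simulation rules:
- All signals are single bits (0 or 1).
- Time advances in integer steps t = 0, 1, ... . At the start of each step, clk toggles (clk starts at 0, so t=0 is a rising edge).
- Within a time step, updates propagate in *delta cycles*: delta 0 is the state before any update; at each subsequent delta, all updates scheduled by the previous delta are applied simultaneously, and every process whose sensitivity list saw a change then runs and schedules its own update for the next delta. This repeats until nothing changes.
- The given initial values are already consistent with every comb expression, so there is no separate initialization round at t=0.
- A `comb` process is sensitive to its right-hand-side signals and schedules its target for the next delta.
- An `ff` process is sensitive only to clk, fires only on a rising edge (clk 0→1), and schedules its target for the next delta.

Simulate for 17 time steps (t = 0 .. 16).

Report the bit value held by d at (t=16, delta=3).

t0.Δ0 clk=0 d=0 b=1 a=1 c=0 g=0 e=0 f=0
t0.Δ1 clk=1 d=0 b=1 a=1 c=0 g=0 e=0 f=0
t0.Δ2 clk=1 d=1 b=1 a=1 c=0 g=0 e=0 f=0
t0.Δ3 clk=1 d=1 b=1 a=1 c=0 g=0 e=0 f=1
t0.Δ4 clk=1 d=1 b=1 a=1 c=1 g=0 e=0 f=1
t0.Δ5 clk=1 d=1 b=1 a=1 c=1 g=0 e=1 f=1
t0.Δ6 clk=1 d=1 b=1 a=0 c=1 g=0 e=1 f=1
t1.Δ0 clk=1 d=1 b=1 a=0 c=1 g=0 e=1 f=1
t1.Δ1 clk=0 d=1 b=1 a=0 c=1 g=0 e=1 f=1
t2.Δ0 clk=0 d=1 b=1 a=0 c=1 g=0 e=1 f=1
t2.Δ1 clk=1 d=1 b=1 a=0 c=1 g=0 e=1 f=1
t2.Δ2 clk=1 d=0 b=1 a=0 c=1 g=1 e=1 f=1
t2.Δ3 clk=1 d=0 b=1 a=0 c=0 g=1 e=0 f=1
t2.Δ4 clk=1 d=0 b=1 a=1 c=0 g=1 e=1 f=1
t2.Δ5 clk=1 d=0 b=1 a=0 c=0 g=1 e=1 f=1
t3.Δ0 clk=1 d=0 b=1 a=0 c=0 g=1 e=1 f=1
t3.Δ1 clk=0 d=0 b=1 a=0 c=0 g=1 e=1 f=1
t4.Δ0 clk=0 d=0 b=1 a=0 c=0 g=1 e=1 f=1
t4.Δ1 clk=1 d=0 b=1 a=0 c=0 g=1 e=1 f=1
t4.Δ2 clk=1 d=1 b=1 a=0 c=0 g=1 e=1 f=1
t4.Δ3 clk=1 d=1 b=1 a=0 c=1 g=1 e=1 f=1
t4.Δ4 clk=1 d=1 b=1 a=0 c=1 g=1 e=0 f=1
t4.Δ5 clk=1 d=1 b=1 a=1 c=1 g=1 e=0 f=1
t5.Δ0 clk=1 d=1 b=1 a=1 c=1 g=1 e=0 f=1
t5.Δ1 clk=0 d=1 b=1 a=1 c=1 g=1 e=0 f=1
t6.Δ0 clk=0 d=1 b=1 a=1 c=1 g=1 e=0 f=1
t6.Δ1 clk=1 d=1 b=1 a=1 c=1 g=1 e=0 f=1
t6.Δ2 clk=1 d=0 b=1 a=1 c=1 g=1 e=0 f=1
t6.Δ3 clk=1 d=0 b=1 a=1 c=0 g=1 e=0 f=1
t6.Δ4 clk=1 d=0 b=1 a=1 c=0 g=1 e=1 f=1
t6.Δ5 clk=1 d=0 b=1 a=0 c=0 g=1 e=1 f=1
t7.Δ0 clk=1 d=0 b=1 a=0 c=0 g=1 e=1 f=1
t7.Δ1 clk=0 d=0 b=1 a=0 c=0 g=1 e=1 f=1
t8.Δ0 clk=0 d=0 b=1 a=0 c=0 g=1 e=1 f=1
t8.Δ1 clk=1 d=0 b=1 a=0 c=0 g=1 e=1 f=1
t8.Δ2 clk=1 d=1 b=1 a=0 c=0 g=1 e=1 f=1
t8.Δ3 clk=1 d=1 b=1 a=0 c=1 g=1 e=1 f=1
t8.Δ4 clk=1 d=1 b=1 a=0 c=1 g=1 e=0 f=1
t8.Δ5 clk=1 d=1 b=1 a=1 c=1 g=1 e=0 f=1
t9.Δ0 clk=1 d=1 b=1 a=1 c=1 g=1 e=0 f=1
t9.Δ1 clk=0 d=1 b=1 a=1 c=1 g=1 e=0 f=1
t10.Δ0 clk=0 d=1 b=1 a=1 c=1 g=1 e=0 f=1
t10.Δ1 clk=1 d=1 b=1 a=1 c=1 g=1 e=0 f=1
t10.Δ2 clk=1 d=0 b=1 a=1 c=1 g=1 e=0 f=1
t10.Δ3 clk=1 d=0 b=1 a=1 c=0 g=1 e=0 f=1
t10.Δ4 clk=1 d=0 b=1 a=1 c=0 g=1 e=1 f=1
t10.Δ5 clk=1 d=0 b=1 a=0 c=0 g=1 e=1 f=1
t11.Δ0 clk=1 d=0 b=1 a=0 c=0 g=1 e=1 f=1
t11.Δ1 clk=0 d=0 b=1 a=0 c=0 g=1 e=1 f=1
t12.Δ0 clk=0 d=0 b=1 a=0 c=0 g=1 e=1 f=1
t12.Δ1 clk=1 d=0 b=1 a=0 c=0 g=1 e=1 f=1
t12.Δ2 clk=1 d=1 b=1 a=0 c=0 g=1 e=1 f=1
t12.Δ3 clk=1 d=1 b=1 a=0 c=1 g=1 e=1 f=1
t12.Δ4 clk=1 d=1 b=1 a=0 c=1 g=1 e=0 f=1
t12.Δ5 clk=1 d=1 b=1 a=1 c=1 g=1 e=0 f=1
t13.Δ0 clk=1 d=1 b=1 a=1 c=1 g=1 e=0 f=1
t13.Δ1 clk=0 d=1 b=1 a=1 c=1 g=1 e=0 f=1
t14.Δ0 clk=0 d=1 b=1 a=1 c=1 g=1 e=0 f=1
t14.Δ1 clk=1 d=1 b=1 a=1 c=1 g=1 e=0 f=1
t14.Δ2 clk=1 d=0 b=1 a=1 c=1 g=1 e=0 f=1
t14.Δ3 clk=1 d=0 b=1 a=1 c=0 g=1 e=0 f=1
t14.Δ4 clk=1 d=0 b=1 a=1 c=0 g=1 e=1 f=1
t14.Δ5 clk=1 d=0 b=1 a=0 c=0 g=1 e=1 f=1
t15.Δ0 clk=1 d=0 b=1 a=0 c=0 g=1 e=1 f=1
t15.Δ1 clk=0 d=0 b=1 a=0 c=0 g=1 e=1 f=1
t16.Δ0 clk=0 d=0 b=1 a=0 c=0 g=1 e=1 f=1
t16.Δ1 clk=1 d=0 b=1 a=0 c=0 g=1 e=1 f=1
t16.Δ2 clk=1 d=1 b=1 a=0 c=0 g=1 e=1 f=1
t16.Δ3 clk=1 d=1 b=1 a=0 c=1 g=1 e=1 f=1
t16.Δ4 clk=1 d=1 b=1 a=0 c=1 g=1 e=0 f=1
t16.Δ5 clk=1 d=1 b=1 a=1 c=1 g=1 e=0 f=1

1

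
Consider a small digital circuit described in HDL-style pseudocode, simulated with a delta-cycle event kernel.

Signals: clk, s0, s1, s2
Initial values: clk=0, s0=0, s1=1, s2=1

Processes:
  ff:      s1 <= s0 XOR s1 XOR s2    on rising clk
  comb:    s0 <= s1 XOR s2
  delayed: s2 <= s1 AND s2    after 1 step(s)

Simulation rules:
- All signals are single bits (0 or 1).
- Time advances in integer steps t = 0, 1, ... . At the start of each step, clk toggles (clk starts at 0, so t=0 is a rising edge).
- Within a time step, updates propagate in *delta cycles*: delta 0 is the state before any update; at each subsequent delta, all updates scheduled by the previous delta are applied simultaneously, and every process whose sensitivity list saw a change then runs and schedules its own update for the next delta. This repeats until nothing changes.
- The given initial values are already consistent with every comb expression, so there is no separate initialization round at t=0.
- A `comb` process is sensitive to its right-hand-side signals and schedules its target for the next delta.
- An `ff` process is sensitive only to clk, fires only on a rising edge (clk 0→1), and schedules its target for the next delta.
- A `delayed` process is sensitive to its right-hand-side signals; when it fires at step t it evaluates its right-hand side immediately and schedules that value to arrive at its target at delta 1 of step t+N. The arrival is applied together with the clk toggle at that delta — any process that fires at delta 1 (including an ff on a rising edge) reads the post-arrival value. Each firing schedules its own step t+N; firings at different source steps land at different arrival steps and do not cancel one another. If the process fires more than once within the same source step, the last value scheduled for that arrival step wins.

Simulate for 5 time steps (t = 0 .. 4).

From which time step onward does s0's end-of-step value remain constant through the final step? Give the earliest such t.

1

[bits: s2,s0,s1,clk]
t=0: Δ0=1010 Δ1=1011 Δ2=1001 Δ3=1101 | 3Δ
t=1: Δ0=1101 Δ1=0100 Δ2=0000 | 2Δ
t=2: Δ0=0000 Δ1=0001 | 1Δ
t=3: Δ0=0001 Δ1=0000 | 1Δ
t=4: Δ0=0000 Δ1=0001 | 1Δ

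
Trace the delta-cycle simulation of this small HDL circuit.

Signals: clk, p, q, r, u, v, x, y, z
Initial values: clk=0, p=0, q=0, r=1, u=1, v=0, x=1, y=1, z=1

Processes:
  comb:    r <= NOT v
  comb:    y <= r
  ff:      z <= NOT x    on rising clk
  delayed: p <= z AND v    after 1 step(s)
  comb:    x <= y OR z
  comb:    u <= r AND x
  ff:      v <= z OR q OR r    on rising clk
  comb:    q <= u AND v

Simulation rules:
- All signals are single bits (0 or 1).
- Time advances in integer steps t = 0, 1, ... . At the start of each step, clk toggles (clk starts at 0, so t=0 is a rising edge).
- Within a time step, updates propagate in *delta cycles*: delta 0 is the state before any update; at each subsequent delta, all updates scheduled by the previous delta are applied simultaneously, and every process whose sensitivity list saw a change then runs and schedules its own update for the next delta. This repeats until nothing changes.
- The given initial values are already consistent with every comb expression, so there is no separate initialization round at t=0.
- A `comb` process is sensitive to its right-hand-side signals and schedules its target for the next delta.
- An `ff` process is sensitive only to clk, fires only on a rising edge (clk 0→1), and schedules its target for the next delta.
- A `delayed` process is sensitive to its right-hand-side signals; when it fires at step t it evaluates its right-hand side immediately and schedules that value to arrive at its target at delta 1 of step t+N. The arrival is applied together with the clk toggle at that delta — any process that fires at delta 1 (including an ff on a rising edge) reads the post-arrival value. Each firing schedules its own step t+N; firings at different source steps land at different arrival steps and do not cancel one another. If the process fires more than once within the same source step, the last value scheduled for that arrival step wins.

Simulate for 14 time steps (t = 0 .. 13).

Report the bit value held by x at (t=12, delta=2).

1

t=0 Δ0: y=1 p=0 v=0 z=1 q=0 r=1 x=1 u=1 clk=0
  Δ1: clk:0→1
  Δ2: v:0→1, z:1→0
  Δ3: q:0→1, r:1→0
  Δ4: y:1→0, u:1→0
  Δ5: q:1→0, x:1→0
  (5Δ to stable)
t=1 Δ0: y=0 p=0 v=1 z=0 q=0 r=0 x=0 u=0 clk=1
  Δ1: clk:1→0
  (1Δ to stable)
t=2 Δ0: y=0 p=0 v=1 z=0 q=0 r=0 x=0 u=0 clk=0
  Δ1: clk:0→1
  Δ2: v:1→0, z:0→1
  Δ3: r:0→1, x:0→1
  Δ4: y:0→1, u:0→1
  (4Δ to stable)
t=3 Δ0: y=1 p=0 v=0 z=1 q=0 r=1 x=1 u=1 clk=1
  Δ1: clk:1→0
  (1Δ to stable)
t=4 Δ0: y=1 p=0 v=0 z=1 q=0 r=1 x=1 u=1 clk=0
  Δ1: clk:0→1
  Δ2: v:0→1, z:1→0
  Δ3: q:0→1, r:1→0
  Δ4: y:1→0, u:1→0
  Δ5: q:1→0, x:1→0
  (5Δ to stable)
t=5 Δ0: y=0 p=0 v=1 z=0 q=0 r=0 x=0 u=0 clk=1
  Δ1: clk:1→0
  (1Δ to stable)
t=6 Δ0: y=0 p=0 v=1 z=0 q=0 r=0 x=0 u=0 clk=0
  Δ1: clk:0→1
  Δ2: v:1→0, z:0→1
  Δ3: r:0→1, x:0→1
  Δ4: y:0→1, u:0→1
  (4Δ to stable)
t=7 Δ0: y=1 p=0 v=0 z=1 q=0 r=1 x=1 u=1 clk=1
  Δ1: clk:1→0
  (1Δ to stable)
t=8 Δ0: y=1 p=0 v=0 z=1 q=0 r=1 x=1 u=1 clk=0
  Δ1: clk:0→1
  Δ2: v:0→1, z:1→0
  Δ3: q:0→1, r:1→0
  Δ4: y:1→0, u:1→0
  Δ5: q:1→0, x:1→0
  (5Δ to stable)
t=9 Δ0: y=0 p=0 v=1 z=0 q=0 r=0 x=0 u=0 clk=1
  Δ1: clk:1→0
  (1Δ to stable)
t=10 Δ0: y=0 p=0 v=1 z=0 q=0 r=0 x=0 u=0 clk=0
  Δ1: clk:0→1
  Δ2: v:1→0, z:0→1
  Δ3: r:0→1, x:0→1
  Δ4: y:0→1, u:0→1
  (4Δ to stable)
t=11 Δ0: y=1 p=0 v=0 z=1 q=0 r=1 x=1 u=1 clk=1
  Δ1: clk:1→0
  (1Δ to stable)
t=12 Δ0: y=1 p=0 v=0 z=1 q=0 r=1 x=1 u=1 clk=0
  Δ1: clk:0→1
  Δ2: v:0→1, z:1→0
  Δ3: q:0→1, r:1→0
  Δ4: y:1→0, u:1→0
  Δ5: q:1→0, x:1→0
  (5Δ to stable)
t=13 Δ0: y=0 p=0 v=1 z=0 q=0 r=0 x=0 u=0 clk=1
  Δ1: clk:1→0
  (1Δ to stable)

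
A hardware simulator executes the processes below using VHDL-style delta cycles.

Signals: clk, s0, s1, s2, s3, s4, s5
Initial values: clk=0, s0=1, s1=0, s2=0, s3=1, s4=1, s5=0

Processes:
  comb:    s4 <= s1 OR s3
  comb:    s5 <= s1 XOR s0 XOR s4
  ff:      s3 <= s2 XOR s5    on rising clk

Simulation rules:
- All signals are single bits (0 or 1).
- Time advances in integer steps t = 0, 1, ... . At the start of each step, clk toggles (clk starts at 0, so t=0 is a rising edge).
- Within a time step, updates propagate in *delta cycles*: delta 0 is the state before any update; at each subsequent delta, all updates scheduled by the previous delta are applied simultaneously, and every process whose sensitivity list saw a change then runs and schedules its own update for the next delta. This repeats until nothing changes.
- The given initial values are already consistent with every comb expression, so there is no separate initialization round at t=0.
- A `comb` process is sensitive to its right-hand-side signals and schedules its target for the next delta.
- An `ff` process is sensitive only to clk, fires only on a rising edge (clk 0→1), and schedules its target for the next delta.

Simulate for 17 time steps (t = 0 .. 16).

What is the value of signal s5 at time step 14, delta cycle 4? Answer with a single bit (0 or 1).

[bits: s4,clk,s3,s2,s1,s5,s0]
t=0: Δ0=1010001 Δ1=1110001 Δ2=1100001 Δ3=0100001 Δ4=0100011 | 4Δ
t=1: Δ0=0100011 Δ1=0000011 | 1Δ
t=2: Δ0=0000011 Δ1=0100011 Δ2=0110011 Δ3=1110011 Δ4=1110001 | 4Δ
t=3: Δ0=1110001 Δ1=1010001 | 1Δ
t=4: Δ0=1010001 Δ1=1110001 Δ2=1100001 Δ3=0100001 Δ4=0100011 | 4Δ
t=5: Δ0=0100011 Δ1=0000011 | 1Δ
t=6: Δ0=0000011 Δ1=0100011 Δ2=0110011 Δ3=1110011 Δ4=1110001 | 4Δ
t=7: Δ0=1110001 Δ1=1010001 | 1Δ
t=8: Δ0=1010001 Δ1=1110001 Δ2=1100001 Δ3=0100001 Δ4=0100011 | 4Δ
t=9: Δ0=0100011 Δ1=0000011 | 1Δ
t=10: Δ0=0000011 Δ1=0100011 Δ2=0110011 Δ3=1110011 Δ4=1110001 | 4Δ
t=11: Δ0=1110001 Δ1=1010001 | 1Δ
t=12: Δ0=1010001 Δ1=1110001 Δ2=1100001 Δ3=0100001 Δ4=0100011 | 4Δ
t=13: Δ0=0100011 Δ1=0000011 | 1Δ
t=14: Δ0=0000011 Δ1=0100011 Δ2=0110011 Δ3=1110011 Δ4=1110001 | 4Δ
t=15: Δ0=1110001 Δ1=1010001 | 1Δ
t=16: Δ0=1010001 Δ1=1110001 Δ2=1100001 Δ3=0100001 Δ4=0100011 | 4Δ

0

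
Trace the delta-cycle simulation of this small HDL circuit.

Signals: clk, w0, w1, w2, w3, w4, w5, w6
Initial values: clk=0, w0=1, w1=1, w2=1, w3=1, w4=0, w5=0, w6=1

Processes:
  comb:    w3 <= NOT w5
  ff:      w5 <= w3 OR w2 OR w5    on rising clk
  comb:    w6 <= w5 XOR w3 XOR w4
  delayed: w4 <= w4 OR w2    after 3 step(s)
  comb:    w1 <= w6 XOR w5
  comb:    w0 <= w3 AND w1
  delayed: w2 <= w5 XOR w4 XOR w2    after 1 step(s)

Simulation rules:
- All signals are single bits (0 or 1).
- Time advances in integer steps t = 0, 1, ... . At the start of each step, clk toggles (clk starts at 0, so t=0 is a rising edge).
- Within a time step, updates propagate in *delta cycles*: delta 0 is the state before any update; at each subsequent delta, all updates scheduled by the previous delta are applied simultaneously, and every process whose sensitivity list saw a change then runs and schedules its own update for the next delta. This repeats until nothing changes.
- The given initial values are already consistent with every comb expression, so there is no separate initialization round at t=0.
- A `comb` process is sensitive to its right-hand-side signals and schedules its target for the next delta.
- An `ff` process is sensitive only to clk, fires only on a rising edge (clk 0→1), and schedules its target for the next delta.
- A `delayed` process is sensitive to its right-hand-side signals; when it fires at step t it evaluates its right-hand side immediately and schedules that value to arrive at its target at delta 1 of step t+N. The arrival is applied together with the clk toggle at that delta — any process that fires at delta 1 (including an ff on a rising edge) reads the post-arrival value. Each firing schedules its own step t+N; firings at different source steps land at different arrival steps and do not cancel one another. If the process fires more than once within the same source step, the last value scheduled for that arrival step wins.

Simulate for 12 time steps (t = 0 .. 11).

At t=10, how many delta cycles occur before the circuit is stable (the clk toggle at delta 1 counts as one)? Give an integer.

3

t=0 Δ0: clk=0 w2=1 w1=1 w4=0 w6=1 w3=1 w5=0 w0=1
  Δ1: clk:0→1
  Δ2: w5:0→1
  Δ3: w1:1→0, w6:1→0, w3:1→0
  Δ4: w1:0→1, w6:0→1, w0:1→0
  Δ5: w1:1→0
  (5Δ to stable)
t=1 Δ0: clk=1 w2=1 w1=0 w4=0 w6=1 w3=0 w5=1 w0=0
  Δ1: clk:1→0, w2:1→0
  (1Δ to stable)
t=2 Δ0: clk=0 w2=0 w1=0 w4=0 w6=1 w3=0 w5=1 w0=0
  Δ1: clk:0→1, w2:0→1
  (1Δ to stable)
t=3 Δ0: clk=1 w2=1 w1=0 w4=0 w6=1 w3=0 w5=1 w0=0
  Δ1: clk:1→0, w2:1→0
  (1Δ to stable)
t=4 Δ0: clk=0 w2=0 w1=0 w4=0 w6=1 w3=0 w5=1 w0=0
  Δ1: clk:0→1, w2:0→1
  (1Δ to stable)
t=5 Δ0: clk=1 w2=1 w1=0 w4=0 w6=1 w3=0 w5=1 w0=0
  Δ1: clk:1→0, w2:1→0, w4:0→1
  Δ2: w6:1→0
  Δ3: w1:0→1
  (3Δ to stable)
t=6 Δ0: clk=0 w2=0 w1=1 w4=1 w6=0 w3=0 w5=1 w0=0
  Δ1: clk:0→1, w4:1→0
  Δ2: w6:0→1
  Δ3: w1:1→0
  (3Δ to stable)
t=7 Δ0: clk=1 w2=0 w1=0 w4=0 w6=1 w3=0 w5=1 w0=0
  Δ1: clk:1→0, w2:0→1, w4:0→1
  Δ2: w6:1→0
  Δ3: w1:0→1
  (3Δ to stable)
t=8 Δ0: clk=0 w2=1 w1=1 w4=1 w6=0 w3=0 w5=1 w0=0
  Δ1: clk:0→1
  (1Δ to stable)
t=9 Δ0: clk=1 w2=1 w1=1 w4=1 w6=0 w3=0 w5=1 w0=0
  Δ1: clk:1→0, w4:1→0
  Δ2: w6:0→1
  Δ3: w1:1→0
  (3Δ to stable)
t=10 Δ0: clk=0 w2=1 w1=0 w4=0 w6=1 w3=0 w5=1 w0=0
  Δ1: clk:0→1, w2:1→0, w4:0→1
  Δ2: w6:1→0
  Δ3: w1:0→1
  (3Δ to stable)
t=11 Δ0: clk=1 w2=0 w1=1 w4=1 w6=0 w3=0 w5=1 w0=0
  Δ1: clk:1→0
  (1Δ to stable)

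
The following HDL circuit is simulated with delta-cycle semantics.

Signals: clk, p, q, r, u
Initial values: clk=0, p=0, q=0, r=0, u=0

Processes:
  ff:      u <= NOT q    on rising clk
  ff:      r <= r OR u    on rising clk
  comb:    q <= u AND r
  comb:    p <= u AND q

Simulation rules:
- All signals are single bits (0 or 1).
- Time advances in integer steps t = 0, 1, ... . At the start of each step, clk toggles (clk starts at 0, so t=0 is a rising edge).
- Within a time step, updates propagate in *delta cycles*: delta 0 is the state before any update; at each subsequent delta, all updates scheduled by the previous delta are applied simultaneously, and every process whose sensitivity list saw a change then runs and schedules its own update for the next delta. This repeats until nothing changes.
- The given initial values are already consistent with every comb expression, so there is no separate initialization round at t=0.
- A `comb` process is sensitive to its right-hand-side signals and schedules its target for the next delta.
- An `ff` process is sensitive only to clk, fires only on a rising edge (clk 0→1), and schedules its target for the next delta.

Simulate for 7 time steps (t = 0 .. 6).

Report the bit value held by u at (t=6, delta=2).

t=0 Δ0: r=0 u=0 q=0 p=0 clk=0
  Δ1: clk:0→1
  Δ2: u:0→1
  (2Δ to stable)
t=1 Δ0: r=0 u=1 q=0 p=0 clk=1
  Δ1: clk:1→0
  (1Δ to stable)
t=2 Δ0: r=0 u=1 q=0 p=0 clk=0
  Δ1: clk:0→1
  Δ2: r:0→1
  Δ3: q:0→1
  Δ4: p:0→1
  (4Δ to stable)
t=3 Δ0: r=1 u=1 q=1 p=1 clk=1
  Δ1: clk:1→0
  (1Δ to stable)
t=4 Δ0: r=1 u=1 q=1 p=1 clk=0
  Δ1: clk:0→1
  Δ2: u:1→0
  Δ3: q:1→0, p:1→0
  (3Δ to stable)
t=5 Δ0: r=1 u=0 q=0 p=0 clk=1
  Δ1: clk:1→0
  (1Δ to stable)
t=6 Δ0: r=1 u=0 q=0 p=0 clk=0
  Δ1: clk:0→1
  Δ2: u:0→1
  Δ3: q:0→1
  Δ4: p:0→1
  (4Δ to stable)

1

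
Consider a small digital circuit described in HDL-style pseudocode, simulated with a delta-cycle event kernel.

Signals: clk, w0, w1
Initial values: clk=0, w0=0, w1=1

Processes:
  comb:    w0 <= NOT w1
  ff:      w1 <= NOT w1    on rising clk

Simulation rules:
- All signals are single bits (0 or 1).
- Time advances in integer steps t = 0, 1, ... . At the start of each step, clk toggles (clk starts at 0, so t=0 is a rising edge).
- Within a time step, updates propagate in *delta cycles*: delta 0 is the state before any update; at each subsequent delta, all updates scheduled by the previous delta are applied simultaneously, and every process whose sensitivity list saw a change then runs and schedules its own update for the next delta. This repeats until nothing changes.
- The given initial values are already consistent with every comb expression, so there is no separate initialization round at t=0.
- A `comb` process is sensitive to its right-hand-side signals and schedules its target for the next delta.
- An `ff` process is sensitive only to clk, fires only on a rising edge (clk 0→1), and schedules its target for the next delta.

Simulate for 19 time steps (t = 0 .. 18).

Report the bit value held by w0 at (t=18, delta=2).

1

[bits: w0,w1,clk]
t=0: Δ0=010 Δ1=011 Δ2=001 Δ3=101 | 3Δ
t=1: Δ0=101 Δ1=100 | 1Δ
t=2: Δ0=100 Δ1=101 Δ2=111 Δ3=011 | 3Δ
t=3: Δ0=011 Δ1=010 | 1Δ
t=4: Δ0=010 Δ1=011 Δ2=001 Δ3=101 | 3Δ
t=5: Δ0=101 Δ1=100 | 1Δ
t=6: Δ0=100 Δ1=101 Δ2=111 Δ3=011 | 3Δ
t=7: Δ0=011 Δ1=010 | 1Δ
t=8: Δ0=010 Δ1=011 Δ2=001 Δ3=101 | 3Δ
t=9: Δ0=101 Δ1=100 | 1Δ
t=10: Δ0=100 Δ1=101 Δ2=111 Δ3=011 | 3Δ
t=11: Δ0=011 Δ1=010 | 1Δ
t=12: Δ0=010 Δ1=011 Δ2=001 Δ3=101 | 3Δ
t=13: Δ0=101 Δ1=100 | 1Δ
t=14: Δ0=100 Δ1=101 Δ2=111 Δ3=011 | 3Δ
t=15: Δ0=011 Δ1=010 | 1Δ
t=16: Δ0=010 Δ1=011 Δ2=001 Δ3=101 | 3Δ
t=17: Δ0=101 Δ1=100 | 1Δ
t=18: Δ0=100 Δ1=101 Δ2=111 Δ3=011 | 3Δ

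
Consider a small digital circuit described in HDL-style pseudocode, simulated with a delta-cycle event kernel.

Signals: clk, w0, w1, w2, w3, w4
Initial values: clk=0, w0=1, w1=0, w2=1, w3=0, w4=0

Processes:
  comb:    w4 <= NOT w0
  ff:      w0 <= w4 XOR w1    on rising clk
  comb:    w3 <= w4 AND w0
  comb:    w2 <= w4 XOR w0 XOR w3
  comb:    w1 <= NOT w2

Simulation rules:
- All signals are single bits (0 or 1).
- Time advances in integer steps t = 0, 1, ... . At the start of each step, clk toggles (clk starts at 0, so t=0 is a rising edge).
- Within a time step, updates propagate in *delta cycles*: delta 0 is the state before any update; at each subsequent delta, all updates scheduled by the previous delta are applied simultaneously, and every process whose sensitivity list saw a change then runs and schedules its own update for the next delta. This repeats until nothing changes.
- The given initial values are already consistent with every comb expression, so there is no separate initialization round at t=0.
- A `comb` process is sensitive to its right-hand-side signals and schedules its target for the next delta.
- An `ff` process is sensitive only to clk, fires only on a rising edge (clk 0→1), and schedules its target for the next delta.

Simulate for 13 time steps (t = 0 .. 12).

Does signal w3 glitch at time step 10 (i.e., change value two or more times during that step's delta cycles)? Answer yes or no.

yes

t=0 Δ0: w0=1 w3=0 w1=0 w2=1 w4=0 clk=0
  Δ1: clk:0→1
  Δ2: w0:1→0
  Δ3: w2:1→0, w4:0→1
  Δ4: w1:0→1, w2:0→1
  Δ5: w1:1→0
  (5Δ to stable)
t=1 Δ0: w0=0 w3=0 w1=0 w2=1 w4=1 clk=1
  Δ1: clk:1→0
  (1Δ to stable)
t=2 Δ0: w0=0 w3=0 w1=0 w2=1 w4=1 clk=0
  Δ1: clk:0→1
  Δ2: w0:0→1
  Δ3: w3:0→1, w2:1→0, w4:1→0
  Δ4: w3:1→0, w1:0→1
  Δ5: w2:0→1
  Δ6: w1:1→0
  (6Δ to stable)
t=3 Δ0: w0=1 w3=0 w1=0 w2=1 w4=0 clk=1
  Δ1: clk:1→0
  (1Δ to stable)
t=4 Δ0: w0=1 w3=0 w1=0 w2=1 w4=0 clk=0
  Δ1: clk:0→1
  Δ2: w0:1→0
  Δ3: w2:1→0, w4:0→1
  Δ4: w1:0→1, w2:0→1
  Δ5: w1:1→0
  (5Δ to stable)
t=5 Δ0: w0=0 w3=0 w1=0 w2=1 w4=1 clk=1
  Δ1: clk:1→0
  (1Δ to stable)
t=6 Δ0: w0=0 w3=0 w1=0 w2=1 w4=1 clk=0
  Δ1: clk:0→1
  Δ2: w0:0→1
  Δ3: w3:0→1, w2:1→0, w4:1→0
  Δ4: w3:1→0, w1:0→1
  Δ5: w2:0→1
  Δ6: w1:1→0
  (6Δ to stable)
t=7 Δ0: w0=1 w3=0 w1=0 w2=1 w4=0 clk=1
  Δ1: clk:1→0
  (1Δ to stable)
t=8 Δ0: w0=1 w3=0 w1=0 w2=1 w4=0 clk=0
  Δ1: clk:0→1
  Δ2: w0:1→0
  Δ3: w2:1→0, w4:0→1
  Δ4: w1:0→1, w2:0→1
  Δ5: w1:1→0
  (5Δ to stable)
t=9 Δ0: w0=0 w3=0 w1=0 w2=1 w4=1 clk=1
  Δ1: clk:1→0
  (1Δ to stable)
t=10 Δ0: w0=0 w3=0 w1=0 w2=1 w4=1 clk=0
  Δ1: clk:0→1
  Δ2: w0:0→1
  Δ3: w3:0→1, w2:1→0, w4:1→0
  Δ4: w3:1→0, w1:0→1
  Δ5: w2:0→1
  Δ6: w1:1→0
  (6Δ to stable)
t=11 Δ0: w0=1 w3=0 w1=0 w2=1 w4=0 clk=1
  Δ1: clk:1→0
  (1Δ to stable)
t=12 Δ0: w0=1 w3=0 w1=0 w2=1 w4=0 clk=0
  Δ1: clk:0→1
  Δ2: w0:1→0
  Δ3: w2:1→0, w4:0→1
  Δ4: w1:0→1, w2:0→1
  Δ5: w1:1→0
  (5Δ to stable)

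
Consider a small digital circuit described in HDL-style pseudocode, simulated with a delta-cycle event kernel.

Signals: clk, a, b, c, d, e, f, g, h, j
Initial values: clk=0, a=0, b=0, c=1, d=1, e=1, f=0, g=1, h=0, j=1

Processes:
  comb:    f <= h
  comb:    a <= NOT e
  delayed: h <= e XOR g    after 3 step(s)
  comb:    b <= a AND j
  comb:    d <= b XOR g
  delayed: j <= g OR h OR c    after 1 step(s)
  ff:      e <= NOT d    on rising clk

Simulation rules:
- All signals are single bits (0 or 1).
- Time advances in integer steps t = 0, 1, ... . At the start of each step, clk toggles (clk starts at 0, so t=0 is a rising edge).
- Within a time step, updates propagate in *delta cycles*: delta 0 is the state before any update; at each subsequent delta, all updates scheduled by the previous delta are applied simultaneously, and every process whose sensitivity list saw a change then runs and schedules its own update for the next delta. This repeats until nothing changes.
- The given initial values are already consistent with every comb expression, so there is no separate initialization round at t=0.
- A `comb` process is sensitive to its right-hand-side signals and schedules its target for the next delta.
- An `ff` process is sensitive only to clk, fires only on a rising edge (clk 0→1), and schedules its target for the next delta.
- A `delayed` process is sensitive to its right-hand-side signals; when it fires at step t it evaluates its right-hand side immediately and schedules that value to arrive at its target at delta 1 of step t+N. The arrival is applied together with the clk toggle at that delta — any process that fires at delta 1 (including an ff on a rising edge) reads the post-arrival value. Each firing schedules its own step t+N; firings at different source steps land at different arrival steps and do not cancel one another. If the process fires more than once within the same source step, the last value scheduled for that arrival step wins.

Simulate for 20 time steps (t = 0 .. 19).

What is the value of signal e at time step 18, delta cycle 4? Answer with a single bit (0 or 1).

1

t=0 Δ0: a=0 f=0 b=0 d=1 clk=0 h=0 c=1 g=1 e=1 j=1
  Δ1: clk:0→1
  Δ2: e:1→0
  Δ3: a:0→1
  Δ4: b:0→1
  Δ5: d:1→0
  (5Δ to stable)
t=1 Δ0: a=1 f=0 b=1 d=0 clk=1 h=0 c=1 g=1 e=0 j=1
  Δ1: clk:1→0
  (1Δ to stable)
t=2 Δ0: a=1 f=0 b=1 d=0 clk=0 h=0 c=1 g=1 e=0 j=1
  Δ1: clk:0→1
  Δ2: e:0→1
  Δ3: a:1→0
  Δ4: b:1→0
  Δ5: d:0→1
  (5Δ to stable)
t=3 Δ0: a=0 f=0 b=0 d=1 clk=1 h=0 c=1 g=1 e=1 j=1
  Δ1: clk:1→0, h:0→1
  Δ2: f:0→1
  (2Δ to stable)
t=4 Δ0: a=0 f=1 b=0 d=1 clk=0 h=1 c=1 g=1 e=1 j=1
  Δ1: clk:0→1
  Δ2: e:1→0
  Δ3: a:0→1
  Δ4: b:0→1
  Δ5: d:1→0
  (5Δ to stable)
t=5 Δ0: a=1 f=1 b=1 d=0 clk=1 h=1 c=1 g=1 e=0 j=1
  Δ1: clk:1→0, h:1→0
  Δ2: f:1→0
  (2Δ to stable)
t=6 Δ0: a=1 f=0 b=1 d=0 clk=0 h=0 c=1 g=1 e=0 j=1
  Δ1: clk:0→1
  Δ2: e:0→1
  Δ3: a:1→0
  Δ4: b:1→0
  Δ5: d:0→1
  (5Δ to stable)
t=7 Δ0: a=0 f=0 b=0 d=1 clk=1 h=0 c=1 g=1 e=1 j=1
  Δ1: clk:1→0, h:0→1
  Δ2: f:0→1
  (2Δ to stable)
t=8 Δ0: a=0 f=1 b=0 d=1 clk=0 h=1 c=1 g=1 e=1 j=1
  Δ1: clk:0→1
  Δ2: e:1→0
  Δ3: a:0→1
  Δ4: b:0→1
  Δ5: d:1→0
  (5Δ to stable)
t=9 Δ0: a=1 f=1 b=1 d=0 clk=1 h=1 c=1 g=1 e=0 j=1
  Δ1: clk:1→0, h:1→0
  Δ2: f:1→0
  (2Δ to stable)
t=10 Δ0: a=1 f=0 b=1 d=0 clk=0 h=0 c=1 g=1 e=0 j=1
  Δ1: clk:0→1
  Δ2: e:0→1
  Δ3: a:1→0
  Δ4: b:1→0
  Δ5: d:0→1
  (5Δ to stable)
t=11 Δ0: a=0 f=0 b=0 d=1 clk=1 h=0 c=1 g=1 e=1 j=1
  Δ1: clk:1→0, h:0→1
  Δ2: f:0→1
  (2Δ to stable)
t=12 Δ0: a=0 f=1 b=0 d=1 clk=0 h=1 c=1 g=1 e=1 j=1
  Δ1: clk:0→1
  Δ2: e:1→0
  Δ3: a:0→1
  Δ4: b:0→1
  Δ5: d:1→0
  (5Δ to stable)
t=13 Δ0: a=1 f=1 b=1 d=0 clk=1 h=1 c=1 g=1 e=0 j=1
  Δ1: clk:1→0, h:1→0
  Δ2: f:1→0
  (2Δ to stable)
t=14 Δ0: a=1 f=0 b=1 d=0 clk=0 h=0 c=1 g=1 e=0 j=1
  Δ1: clk:0→1
  Δ2: e:0→1
  Δ3: a:1→0
  Δ4: b:1→0
  Δ5: d:0→1
  (5Δ to stable)
t=15 Δ0: a=0 f=0 b=0 d=1 clk=1 h=0 c=1 g=1 e=1 j=1
  Δ1: clk:1→0, h:0→1
  Δ2: f:0→1
  (2Δ to stable)
t=16 Δ0: a=0 f=1 b=0 d=1 clk=0 h=1 c=1 g=1 e=1 j=1
  Δ1: clk:0→1
  Δ2: e:1→0
  Δ3: a:0→1
  Δ4: b:0→1
  Δ5: d:1→0
  (5Δ to stable)
t=17 Δ0: a=1 f=1 b=1 d=0 clk=1 h=1 c=1 g=1 e=0 j=1
  Δ1: clk:1→0, h:1→0
  Δ2: f:1→0
  (2Δ to stable)
t=18 Δ0: a=1 f=0 b=1 d=0 clk=0 h=0 c=1 g=1 e=0 j=1
  Δ1: clk:0→1
  Δ2: e:0→1
  Δ3: a:1→0
  Δ4: b:1→0
  Δ5: d:0→1
  (5Δ to stable)
t=19 Δ0: a=0 f=0 b=0 d=1 clk=1 h=0 c=1 g=1 e=1 j=1
  Δ1: clk:1→0, h:0→1
  Δ2: f:0→1
  (2Δ to stable)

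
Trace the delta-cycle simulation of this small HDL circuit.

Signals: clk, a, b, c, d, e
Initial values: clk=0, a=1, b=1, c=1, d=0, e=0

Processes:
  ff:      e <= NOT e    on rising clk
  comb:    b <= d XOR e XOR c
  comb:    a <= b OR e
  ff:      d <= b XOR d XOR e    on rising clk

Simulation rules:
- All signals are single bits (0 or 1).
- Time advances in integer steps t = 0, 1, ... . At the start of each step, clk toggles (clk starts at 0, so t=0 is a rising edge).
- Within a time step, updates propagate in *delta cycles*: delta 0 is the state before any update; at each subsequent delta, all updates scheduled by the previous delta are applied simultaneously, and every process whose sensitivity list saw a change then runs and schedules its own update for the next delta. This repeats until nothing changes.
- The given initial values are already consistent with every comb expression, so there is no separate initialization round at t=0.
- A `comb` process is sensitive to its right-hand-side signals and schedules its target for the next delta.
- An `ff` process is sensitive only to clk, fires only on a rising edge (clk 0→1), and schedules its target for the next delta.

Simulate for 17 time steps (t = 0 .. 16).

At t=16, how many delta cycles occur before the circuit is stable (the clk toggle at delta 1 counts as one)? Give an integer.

3

[bits: e,b,d,c,clk,a]
t=0: Δ0=010101 Δ1=010111 Δ2=111111 | 2Δ
t=1: Δ0=111111 Δ1=111101 | 1Δ
t=2: Δ0=111101 Δ1=111111 Δ2=011111 Δ3=001111 Δ4=001110 | 4Δ
t=3: Δ0=001110 Δ1=001100 | 1Δ
t=4: Δ0=001100 Δ1=001110 Δ2=101110 Δ3=111111 | 3Δ
t=5: Δ0=111111 Δ1=111101 | 1Δ
t=6: Δ0=111101 Δ1=111111 Δ2=011111 Δ3=001111 Δ4=001110 | 4Δ
t=7: Δ0=001110 Δ1=001100 | 1Δ
t=8: Δ0=001100 Δ1=001110 Δ2=101110 Δ3=111111 | 3Δ
t=9: Δ0=111111 Δ1=111101 | 1Δ
t=10: Δ0=111101 Δ1=111111 Δ2=011111 Δ3=001111 Δ4=001110 | 4Δ
t=11: Δ0=001110 Δ1=001100 | 1Δ
t=12: Δ0=001100 Δ1=001110 Δ2=101110 Δ3=111111 | 3Δ
t=13: Δ0=111111 Δ1=111101 | 1Δ
t=14: Δ0=111101 Δ1=111111 Δ2=011111 Δ3=001111 Δ4=001110 | 4Δ
t=15: Δ0=001110 Δ1=001100 | 1Δ
t=16: Δ0=001100 Δ1=001110 Δ2=101110 Δ3=111111 | 3Δ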